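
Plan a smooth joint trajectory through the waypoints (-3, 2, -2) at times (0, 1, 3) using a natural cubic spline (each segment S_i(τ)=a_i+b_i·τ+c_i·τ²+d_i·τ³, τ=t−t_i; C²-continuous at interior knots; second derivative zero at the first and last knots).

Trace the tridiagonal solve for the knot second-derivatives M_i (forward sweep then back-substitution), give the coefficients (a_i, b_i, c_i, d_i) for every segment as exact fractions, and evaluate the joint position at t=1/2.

Δ: Δ0=5, Δ1=-2
row 1: diag=6, rhs=-42; c'=1/3, d'=-7
back: M1=-7
M: M0=0, M1=-7, M2=0
seg 0: a=-3, c=M0/2=0, d=(M1−M0)/(6·1)=-7/6, b=Δ0−h0·(2M0+M1)/6=37/6
seg 1: a=2, c=M1/2=-7/2, d=(M2−M1)/(6·2)=7/12, b=Δ1−h1·(2M1+M2)/6=8/3
t_q=1/2 → seg 0, τ=1/2; S=-3+37/6·τ+0·τ²+-7/6·τ³=-1/16

  seg 0: a=-3 b=37/6 c=0 d=-7/6
  seg 1: a=2 b=8/3 c=-7/2 d=7/12
S(1/2) = -1/16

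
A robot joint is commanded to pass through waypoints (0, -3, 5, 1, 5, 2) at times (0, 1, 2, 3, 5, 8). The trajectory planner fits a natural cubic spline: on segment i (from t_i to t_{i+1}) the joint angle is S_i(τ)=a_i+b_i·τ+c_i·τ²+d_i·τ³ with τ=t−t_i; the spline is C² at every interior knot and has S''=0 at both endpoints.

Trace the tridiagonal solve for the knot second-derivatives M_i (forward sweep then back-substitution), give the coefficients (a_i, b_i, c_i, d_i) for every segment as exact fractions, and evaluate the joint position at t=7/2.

  seg 0: a=0 b=-1373/200 c=0 d=773/200
  seg 1: a=-3 b=473/100 c=2319/200 d=-333/40
  seg 2: a=5 b=589/200 c=-669/50 d=1287/200
  seg 3: a=1 b=-451/100 c=237/40 d=-267/200
  seg 4: a=5 b=317/100 c=-417/200 d=139/600
S(7/2) = 19/320

Δ: Δ0=-3, Δ1=8, Δ2=-4, Δ3=2, Δ4=-1
row 1: diag=4, rhs=66; c'=1/4, d'=33/2
row 2: denom=4−1·1/4=15/4; d'=(-72−1·33/2)/(15/4)=-118/5
row 3: denom=6−1·4/15=86/15; d'=(36−1·-118/5)/(86/15)=447/43
row 4: denom=10−2·15/43=400/43; d'=(-18−2·447/43)/(400/43)=-417/100
back: M4=-417/100
back: M3=447/43−15/43·-417/100=237/20
back: M2=-118/5−4/15·237/20=-669/25
back: M1=33/2−1/4·-669/25=2319/100
M: M0=0, M1=2319/100, M2=-669/25, M3=237/20, M4=-417/100, M5=0
seg 0: a=0, c=M0/2=0, d=(M1−M0)/(6·1)=773/200, b=Δ0−h0·(2M0+M1)/6=-1373/200
seg 1: a=-3, c=M1/2=2319/200, d=(M2−M1)/(6·1)=-333/40, b=Δ1−h1·(2M1+M2)/6=473/100
seg 2: a=5, c=M2/2=-669/50, d=(M3−M2)/(6·1)=1287/200, b=Δ2−h2·(2M2+M3)/6=589/200
seg 3: a=1, c=M3/2=237/40, d=(M4−M3)/(6·2)=-267/200, b=Δ3−h3·(2M3+M4)/6=-451/100
seg 4: a=5, c=M4/2=-417/200, d=(M5−M4)/(6·3)=139/600, b=Δ4−h4·(2M4+M5)/6=317/100
t_q=7/2 → seg 3, τ=1/2; S=1+-451/100·τ+237/40·τ²+-267/200·τ³=19/320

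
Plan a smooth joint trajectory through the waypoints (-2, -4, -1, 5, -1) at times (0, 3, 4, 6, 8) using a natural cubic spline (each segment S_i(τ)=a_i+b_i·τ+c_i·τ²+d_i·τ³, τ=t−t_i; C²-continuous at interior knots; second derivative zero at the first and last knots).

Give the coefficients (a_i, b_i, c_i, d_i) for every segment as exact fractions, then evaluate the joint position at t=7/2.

  seg 0: a=-2 b=-254/129 c=0 d=56/387
  seg 1: a=-4 b=250/129 c=56/43 d=-31/129
  seg 2: a=-1 b=493/129 c=25/43 d=-64/129
  seg 3: a=5 b=25/129 c=-103/43 d=103/258
S(7/2) = -941/344

Δ: Δ0=-2/3, Δ1=3, Δ2=3, Δ3=-3
row 1: diag=8, rhs=22; c'=1/8, d'=11/4
row 2: denom=6−1·1/8=47/8; d'=(0−1·11/4)/(47/8)=-22/47
row 3: denom=8−2·16/47=344/47; d'=(-36−2·-22/47)/(344/47)=-206/43
back: M3=-206/43
back: M2=-22/47−16/47·-206/43=50/43
back: M1=11/4−1/8·50/43=112/43
M: M0=0, M1=112/43, M2=50/43, M3=-206/43, M4=0
seg 0: a=-2, c=M0/2=0, d=(M1−M0)/(6·3)=56/387, b=Δ0−h0·(2M0+M1)/6=-254/129
seg 1: a=-4, c=M1/2=56/43, d=(M2−M1)/(6·1)=-31/129, b=Δ1−h1·(2M1+M2)/6=250/129
seg 2: a=-1, c=M2/2=25/43, d=(M3−M2)/(6·2)=-64/129, b=Δ2−h2·(2M2+M3)/6=493/129
seg 3: a=5, c=M3/2=-103/43, d=(M4−M3)/(6·2)=103/258, b=Δ3−h3·(2M3+M4)/6=25/129
t_q=7/2 → seg 1, τ=1/2; S=-4+250/129·τ+56/43·τ²+-31/129·τ³=-941/344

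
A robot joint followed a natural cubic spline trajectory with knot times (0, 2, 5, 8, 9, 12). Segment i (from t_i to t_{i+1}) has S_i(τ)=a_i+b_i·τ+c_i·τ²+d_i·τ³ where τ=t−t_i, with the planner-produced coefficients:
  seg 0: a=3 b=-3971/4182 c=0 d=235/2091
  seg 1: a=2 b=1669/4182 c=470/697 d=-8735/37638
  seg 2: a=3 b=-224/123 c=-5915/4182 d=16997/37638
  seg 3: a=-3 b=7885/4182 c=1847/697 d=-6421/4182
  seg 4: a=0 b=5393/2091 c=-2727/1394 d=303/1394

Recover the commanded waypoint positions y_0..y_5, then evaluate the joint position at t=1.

y_0 = S_0(0) = a_0 = 3
y_1 = S_1(0) = a_1 = 2
y_2 = S_2(0) = a_2 = 3
y_3 = S_3(0) = a_3 = -3
y_4 = S_4(0) = a_4 = 0
y_5 = S_4(3) = -4
t_q=1 is in segment 0 (τ=1); S_0(τ)=3015/1394

y_0=3 y_1=2 y_2=3 y_3=-3 y_4=0 y_5=-4
S(1) = 3015/1394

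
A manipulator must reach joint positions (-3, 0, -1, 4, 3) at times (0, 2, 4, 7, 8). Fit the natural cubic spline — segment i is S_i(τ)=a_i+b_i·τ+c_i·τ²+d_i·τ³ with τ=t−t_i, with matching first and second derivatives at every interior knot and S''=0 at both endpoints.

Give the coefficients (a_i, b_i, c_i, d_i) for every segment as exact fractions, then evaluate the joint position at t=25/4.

Δ: Δ0=3/2, Δ1=-1/2, Δ2=5/3, Δ3=-1
row 1: diag=8, rhs=-12; c'=1/4, d'=-3/2
row 2: denom=10−2·1/4=19/2; d'=(13−2·-3/2)/(19/2)=32/19
row 3: denom=8−3·6/19=134/19; d'=(-16−3·32/19)/(134/19)=-200/67
back: M3=-200/67
back: M2=32/19−6/19·-200/67=176/67
back: M1=-3/2−1/4·176/67=-289/134
M: M0=0, M1=-289/134, M2=176/67, M3=-200/67, M4=0
seg 0: a=-3, c=M0/2=0, d=(M1−M0)/(6·2)=-289/1608, b=Δ0−h0·(2M0+M1)/6=446/201
seg 1: a=0, c=M1/2=-289/268, d=(M2−M1)/(6·2)=641/1608, b=Δ1−h1·(2M1+M2)/6=25/402
seg 2: a=-1, c=M2/2=88/67, d=(M3−M2)/(6·3)=-188/603, b=Δ2−h2·(2M2+M3)/6=107/201
seg 3: a=4, c=M3/2=-100/67, d=(M4−M3)/(6·1)=100/201, b=Δ3−h3·(2M3+M4)/6=-1/201
t_q=25/4 → seg 2, τ=9/4; S=-1+107/201·τ+88/67·τ²+-188/603·τ³=3533/1072

  seg 0: a=-3 b=446/201 c=0 d=-289/1608
  seg 1: a=0 b=25/402 c=-289/268 d=641/1608
  seg 2: a=-1 b=107/201 c=88/67 d=-188/603
  seg 3: a=4 b=-1/201 c=-100/67 d=100/201
S(25/4) = 3533/1072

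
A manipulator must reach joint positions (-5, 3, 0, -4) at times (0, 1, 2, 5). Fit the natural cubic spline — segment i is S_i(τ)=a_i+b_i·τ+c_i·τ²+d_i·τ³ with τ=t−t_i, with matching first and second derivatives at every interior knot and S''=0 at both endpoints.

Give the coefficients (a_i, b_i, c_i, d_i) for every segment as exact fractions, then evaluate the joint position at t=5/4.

Δ: Δ0=8, Δ1=-3, Δ2=-4/3
row 1: diag=4, rhs=-66; c'=1/4, d'=-33/2
row 2: denom=8−1·1/4=31/4; d'=(10−1·-33/2)/(31/4)=106/31
back: M2=106/31
back: M1=-33/2−1/4·106/31=-538/31
M: M0=0, M1=-538/31, M2=106/31, M3=0
seg 0: a=-5, c=M0/2=0, d=(M1−M0)/(6·1)=-269/93, b=Δ0−h0·(2M0+M1)/6=1013/93
seg 1: a=3, c=M1/2=-269/31, d=(M2−M1)/(6·1)=322/93, b=Δ1−h1·(2M1+M2)/6=206/93
seg 2: a=0, c=M2/2=53/31, d=(M3−M2)/(6·3)=-53/279, b=Δ2−h2·(2M2+M3)/6=-442/93
t_q=5/4 → seg 1, τ=1/4; S=3+206/93·τ+-269/31·τ²+322/93·τ³=3041/992

  seg 0: a=-5 b=1013/93 c=0 d=-269/93
  seg 1: a=3 b=206/93 c=-269/31 d=322/93
  seg 2: a=0 b=-442/93 c=53/31 d=-53/279
S(5/4) = 3041/992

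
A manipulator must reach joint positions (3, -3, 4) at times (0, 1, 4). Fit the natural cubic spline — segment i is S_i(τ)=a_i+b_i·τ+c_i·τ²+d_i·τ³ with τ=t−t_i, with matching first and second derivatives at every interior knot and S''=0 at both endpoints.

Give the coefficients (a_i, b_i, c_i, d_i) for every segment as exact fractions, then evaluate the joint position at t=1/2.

  seg 0: a=3 b=-169/24 c=0 d=25/24
  seg 1: a=-3 b=-47/12 c=25/8 d=-25/72
S(1/2) = -25/64

Δ: Δ0=-6, Δ1=7/3
row 1: diag=8, rhs=50; c'=3/8, d'=25/4
back: M1=25/4
M: M0=0, M1=25/4, M2=0
seg 0: a=3, c=M0/2=0, d=(M1−M0)/(6·1)=25/24, b=Δ0−h0·(2M0+M1)/6=-169/24
seg 1: a=-3, c=M1/2=25/8, d=(M2−M1)/(6·3)=-25/72, b=Δ1−h1·(2M1+M2)/6=-47/12
t_q=1/2 → seg 0, τ=1/2; S=3+-169/24·τ+0·τ²+25/24·τ³=-25/64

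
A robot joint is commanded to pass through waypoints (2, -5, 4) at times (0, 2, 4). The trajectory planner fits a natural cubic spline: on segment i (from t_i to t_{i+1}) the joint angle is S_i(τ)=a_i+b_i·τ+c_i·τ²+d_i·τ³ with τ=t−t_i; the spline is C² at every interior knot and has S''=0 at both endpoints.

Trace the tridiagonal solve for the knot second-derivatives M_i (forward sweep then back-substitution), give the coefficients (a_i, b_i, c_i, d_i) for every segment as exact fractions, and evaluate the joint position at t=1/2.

  seg 0: a=2 b=-11/2 c=0 d=1/2
  seg 1: a=-5 b=1/2 c=3 d=-1/2
S(1/2) = -11/16

Δ: Δ0=-7/2, Δ1=9/2
row 1: diag=8, rhs=48; c'=1/4, d'=6
back: M1=6
M: M0=0, M1=6, M2=0
seg 0: a=2, c=M0/2=0, d=(M1−M0)/(6·2)=1/2, b=Δ0−h0·(2M0+M1)/6=-11/2
seg 1: a=-5, c=M1/2=3, d=(M2−M1)/(6·2)=-1/2, b=Δ1−h1·(2M1+M2)/6=1/2
t_q=1/2 → seg 0, τ=1/2; S=2+-11/2·τ+0·τ²+1/2·τ³=-11/16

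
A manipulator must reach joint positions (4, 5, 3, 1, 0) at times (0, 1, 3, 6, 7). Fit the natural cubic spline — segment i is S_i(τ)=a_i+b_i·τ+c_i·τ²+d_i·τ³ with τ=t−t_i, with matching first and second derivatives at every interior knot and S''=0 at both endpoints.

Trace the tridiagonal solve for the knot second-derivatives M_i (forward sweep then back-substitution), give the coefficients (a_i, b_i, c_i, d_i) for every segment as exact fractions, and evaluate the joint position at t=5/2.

  seg 0: a=4 b=815/591 c=0 d=-224/591
  seg 1: a=5 b=143/591 c=-224/197 d=305/1182
  seg 2: a=3 b=-715/591 c=81/197 d=-136/1773
  seg 3: a=1 b=-481/591 c=-55/197 d=55/591
S(5/2) = 11585/3152

Δ: Δ0=1, Δ1=-1, Δ2=-2/3, Δ3=-1
row 1: diag=6, rhs=-12; c'=1/3, d'=-2
row 2: denom=10−2·1/3=28/3; d'=(2−2·-2)/(28/3)=9/14
row 3: denom=8−3·9/28=197/28; d'=(-2−3·9/14)/(197/28)=-110/197
back: M3=-110/197
back: M2=9/14−9/28·-110/197=162/197
back: M1=-2−1/3·162/197=-448/197
M: M0=0, M1=-448/197, M2=162/197, M3=-110/197, M4=0
seg 0: a=4, c=M0/2=0, d=(M1−M0)/(6·1)=-224/591, b=Δ0−h0·(2M0+M1)/6=815/591
seg 1: a=5, c=M1/2=-224/197, d=(M2−M1)/(6·2)=305/1182, b=Δ1−h1·(2M1+M2)/6=143/591
seg 2: a=3, c=M2/2=81/197, d=(M3−M2)/(6·3)=-136/1773, b=Δ2−h2·(2M2+M3)/6=-715/591
seg 3: a=1, c=M3/2=-55/197, d=(M4−M3)/(6·1)=55/591, b=Δ3−h3·(2M3+M4)/6=-481/591
t_q=5/2 → seg 1, τ=3/2; S=5+143/591·τ+-224/197·τ²+305/1182·τ³=11585/3152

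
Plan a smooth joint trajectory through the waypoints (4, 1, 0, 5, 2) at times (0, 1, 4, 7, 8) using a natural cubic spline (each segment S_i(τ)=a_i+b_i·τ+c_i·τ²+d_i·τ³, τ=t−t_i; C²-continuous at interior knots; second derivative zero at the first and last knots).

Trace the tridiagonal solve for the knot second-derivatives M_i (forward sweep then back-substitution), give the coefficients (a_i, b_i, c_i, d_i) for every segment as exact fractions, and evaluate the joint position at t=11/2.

Δ: Δ0=-3, Δ1=-1/3, Δ2=5/3, Δ3=-3
row 1: diag=8, rhs=16; c'=3/8, d'=2
row 2: denom=12−3·3/8=87/8; d'=(12−3·2)/(87/8)=16/29
row 3: denom=8−3·8/29=208/29; d'=(-28−3·16/29)/(208/29)=-215/52
back: M3=-215/52
back: M2=16/29−8/29·-215/52=22/13
back: M1=2−3/8·22/13=71/52
M: M0=0, M1=71/52, M2=22/13, M3=-215/52, M4=0
seg 0: a=4, c=M0/2=0, d=(M1−M0)/(6·1)=71/312, b=Δ0−h0·(2M0+M1)/6=-1007/312
seg 1: a=1, c=M1/2=71/104, d=(M2−M1)/(6·3)=17/936, b=Δ1−h1·(2M1+M2)/6=-397/156
seg 2: a=0, c=M2/2=11/13, d=(M3−M2)/(6·3)=-101/312, b=Δ2−h2·(2M2+M3)/6=49/24
seg 3: a=5, c=M3/2=-215/104, d=(M4−M3)/(6·1)=215/312, b=Δ3−h3·(2M3+M4)/6=-253/156
t_q=11/2 → seg 2, τ=3/2; S=0+49/24·τ+11/13·τ²+-101/312·τ³=3223/832

  seg 0: a=4 b=-1007/312 c=0 d=71/312
  seg 1: a=1 b=-397/156 c=71/104 d=17/936
  seg 2: a=0 b=49/24 c=11/13 d=-101/312
  seg 3: a=5 b=-253/156 c=-215/104 d=215/312
S(11/2) = 3223/832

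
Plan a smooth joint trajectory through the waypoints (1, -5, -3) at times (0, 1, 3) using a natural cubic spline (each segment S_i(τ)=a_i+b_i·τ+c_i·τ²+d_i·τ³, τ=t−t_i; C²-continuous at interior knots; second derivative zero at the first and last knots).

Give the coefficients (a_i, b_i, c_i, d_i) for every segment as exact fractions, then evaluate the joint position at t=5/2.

Δ: Δ0=-6, Δ1=1
row 1: diag=6, rhs=42; c'=1/3, d'=7
back: M1=7
M: M0=0, M1=7, M2=0
seg 0: a=1, c=M0/2=0, d=(M1−M0)/(6·1)=7/6, b=Δ0−h0·(2M0+M1)/6=-43/6
seg 1: a=-5, c=M1/2=7/2, d=(M2−M1)/(6·2)=-7/12, b=Δ1−h1·(2M1+M2)/6=-11/3
t_q=5/2 → seg 1, τ=3/2; S=-5+-11/3·τ+7/2·τ²+-7/12·τ³=-147/32

  seg 0: a=1 b=-43/6 c=0 d=7/6
  seg 1: a=-5 b=-11/3 c=7/2 d=-7/12
S(5/2) = -147/32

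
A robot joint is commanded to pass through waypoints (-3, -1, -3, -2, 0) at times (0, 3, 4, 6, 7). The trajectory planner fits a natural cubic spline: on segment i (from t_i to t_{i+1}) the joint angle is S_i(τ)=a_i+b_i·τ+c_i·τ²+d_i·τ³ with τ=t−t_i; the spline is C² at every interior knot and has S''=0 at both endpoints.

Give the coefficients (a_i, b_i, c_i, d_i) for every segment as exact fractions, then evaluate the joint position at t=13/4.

Δ: Δ0=2/3, Δ1=-2, Δ2=1/2, Δ3=2
row 1: diag=8, rhs=-16; c'=1/8, d'=-2
row 2: denom=6−1·1/8=47/8; d'=(15−1·-2)/(47/8)=136/47
row 3: denom=6−2·16/47=250/47; d'=(9−2·136/47)/(250/47)=151/250
back: M3=151/250
back: M2=136/47−16/47·151/250=336/125
back: M1=-2−1/8·336/125=-292/125
M: M0=0, M1=-292/125, M2=336/125, M3=151/250, M4=0
seg 0: a=-3, c=M0/2=0, d=(M1−M0)/(6·3)=-146/1125, b=Δ0−h0·(2M0+M1)/6=688/375
seg 1: a=-1, c=M1/2=-146/125, d=(M2−M1)/(6·1)=314/375, b=Δ1−h1·(2M1+M2)/6=-626/375
seg 2: a=-3, c=M2/2=168/125, d=(M3−M2)/(6·2)=-521/3000, b=Δ2−h2·(2M2+M3)/6=-112/75
seg 3: a=-2, c=M3/2=151/500, d=(M4−M3)/(6·1)=-151/1500, b=Δ3−h3·(2M3+M4)/6=1349/750
t_q=13/4 → seg 1, τ=1/4; S=-1+-626/375·τ+-146/125·τ²+314/375·τ³=-5909/4000

  seg 0: a=-3 b=688/375 c=0 d=-146/1125
  seg 1: a=-1 b=-626/375 c=-146/125 d=314/375
  seg 2: a=-3 b=-112/75 c=168/125 d=-521/3000
  seg 3: a=-2 b=1349/750 c=151/500 d=-151/1500
S(13/4) = -5909/4000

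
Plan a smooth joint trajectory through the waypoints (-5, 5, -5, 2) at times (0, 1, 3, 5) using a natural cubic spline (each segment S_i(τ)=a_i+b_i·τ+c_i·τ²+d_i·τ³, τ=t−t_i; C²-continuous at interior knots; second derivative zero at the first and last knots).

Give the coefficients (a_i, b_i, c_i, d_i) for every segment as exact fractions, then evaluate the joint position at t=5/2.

Δ: Δ0=10, Δ1=-5, Δ2=7/2
row 1: diag=6, rhs=-90; c'=1/3, d'=-15
row 2: denom=8−2·1/3=22/3; d'=(51−2·-15)/(22/3)=243/22
back: M2=243/22
back: M1=-15−1/3·243/22=-411/22
M: M0=0, M1=-411/22, M2=243/22, M3=0
seg 0: a=-5, c=M0/2=0, d=(M1−M0)/(6·1)=-137/44, b=Δ0−h0·(2M0+M1)/6=577/44
seg 1: a=5, c=M1/2=-411/44, d=(M2−M1)/(6·2)=109/44, b=Δ1−h1·(2M1+M2)/6=83/22
seg 2: a=-5, c=M2/2=243/44, d=(M3−M2)/(6·2)=-81/88, b=Δ2−h2·(2M2+M3)/6=-85/22
t_q=5/2 → seg 1, τ=3/2; S=5+83/22·τ+-411/44·τ²+109/44·τ³=-703/352

  seg 0: a=-5 b=577/44 c=0 d=-137/44
  seg 1: a=5 b=83/22 c=-411/44 d=109/44
  seg 2: a=-5 b=-85/22 c=243/44 d=-81/88
S(5/2) = -703/352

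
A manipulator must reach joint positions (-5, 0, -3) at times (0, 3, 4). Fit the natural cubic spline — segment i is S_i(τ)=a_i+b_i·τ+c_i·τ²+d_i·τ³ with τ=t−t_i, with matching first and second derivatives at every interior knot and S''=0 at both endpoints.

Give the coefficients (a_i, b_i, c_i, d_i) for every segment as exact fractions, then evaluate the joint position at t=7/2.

Δ: Δ0=5/3, Δ1=-3
row 1: diag=8, rhs=-28; c'=1/8, d'=-7/2
back: M1=-7/2
M: M0=0, M1=-7/2, M2=0
seg 0: a=-5, c=M0/2=0, d=(M1−M0)/(6·3)=-7/36, b=Δ0−h0·(2M0+M1)/6=41/12
seg 1: a=0, c=M1/2=-7/4, d=(M2−M1)/(6·1)=7/12, b=Δ1−h1·(2M1+M2)/6=-11/6
t_q=7/2 → seg 1, τ=1/2; S=0+-11/6·τ+-7/4·τ²+7/12·τ³=-41/32

  seg 0: a=-5 b=41/12 c=0 d=-7/36
  seg 1: a=0 b=-11/6 c=-7/4 d=7/12
S(7/2) = -41/32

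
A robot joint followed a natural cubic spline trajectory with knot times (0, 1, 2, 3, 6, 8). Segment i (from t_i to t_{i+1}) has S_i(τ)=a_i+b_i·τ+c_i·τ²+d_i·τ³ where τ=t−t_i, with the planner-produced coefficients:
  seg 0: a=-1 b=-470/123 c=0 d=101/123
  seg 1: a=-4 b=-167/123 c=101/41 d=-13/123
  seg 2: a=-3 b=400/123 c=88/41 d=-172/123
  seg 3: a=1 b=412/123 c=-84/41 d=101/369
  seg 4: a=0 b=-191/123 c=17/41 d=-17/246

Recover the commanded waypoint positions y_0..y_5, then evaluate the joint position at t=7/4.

y_0=-1 y_1=-4 y_2=-3 y_3=1 y_4=0 y_5=-2
S(7/4) = -9649/2624

y_0 = S_0(0) = a_0 = -1
y_1 = S_1(0) = a_1 = -4
y_2 = S_2(0) = a_2 = -3
y_3 = S_3(0) = a_3 = 1
y_4 = S_4(0) = a_4 = 0
y_5 = S_4(2) = -2
t_q=7/4 is in segment 1 (τ=3/4); S_1(τ)=-9649/2624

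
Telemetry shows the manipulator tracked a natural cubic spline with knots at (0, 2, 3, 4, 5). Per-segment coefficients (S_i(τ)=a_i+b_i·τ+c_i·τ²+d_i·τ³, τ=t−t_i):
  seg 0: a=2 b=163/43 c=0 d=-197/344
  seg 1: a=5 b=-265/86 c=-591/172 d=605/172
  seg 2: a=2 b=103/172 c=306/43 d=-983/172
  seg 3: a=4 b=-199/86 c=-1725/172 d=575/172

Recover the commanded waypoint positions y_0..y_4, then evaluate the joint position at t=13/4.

y_0=2 y_1=5 y_2=2 y_3=4 y_4=-5
S(13/4) = 27577/11008

y_0 = S_0(0) = a_0 = 2
y_1 = S_1(0) = a_1 = 5
y_2 = S_2(0) = a_2 = 2
y_3 = S_3(0) = a_3 = 4
y_4 = S_3(1) = -5
t_q=13/4 is in segment 2 (τ=1/4); S_2(τ)=27577/11008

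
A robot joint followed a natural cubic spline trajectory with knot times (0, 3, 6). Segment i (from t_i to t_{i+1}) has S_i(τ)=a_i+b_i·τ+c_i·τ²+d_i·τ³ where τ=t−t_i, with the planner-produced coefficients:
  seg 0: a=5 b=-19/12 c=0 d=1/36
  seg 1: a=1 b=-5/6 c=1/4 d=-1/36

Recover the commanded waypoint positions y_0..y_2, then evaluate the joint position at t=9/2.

y_0=5 y_1=1 y_2=0
S(9/2) = 7/32

y_0 = S_0(0) = a_0 = 5
y_1 = S_1(0) = a_1 = 1
y_2 = S_1(3) = 0
t_q=9/2 is in segment 1 (τ=3/2); S_1(τ)=7/32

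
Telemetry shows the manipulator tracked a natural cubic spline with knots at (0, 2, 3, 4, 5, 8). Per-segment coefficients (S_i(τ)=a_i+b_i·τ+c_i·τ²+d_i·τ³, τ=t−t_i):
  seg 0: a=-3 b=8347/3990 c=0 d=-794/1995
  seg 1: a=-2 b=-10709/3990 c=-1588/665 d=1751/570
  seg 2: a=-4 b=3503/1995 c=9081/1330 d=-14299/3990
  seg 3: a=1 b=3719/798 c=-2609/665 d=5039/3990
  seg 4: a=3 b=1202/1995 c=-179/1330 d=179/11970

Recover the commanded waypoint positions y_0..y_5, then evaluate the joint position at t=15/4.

y_0 = S_0(0) = a_0 = -3
y_1 = S_1(0) = a_1 = -2
y_2 = S_2(0) = a_2 = -4
y_3 = S_3(0) = a_3 = 1
y_4 = S_4(0) = a_4 = 3
y_5 = S_4(3) = 4
t_q=15/4 is in segment 2 (τ=3/4); S_2(τ)=-30159/85120

y_0=-3 y_1=-2 y_2=-4 y_3=1 y_4=3 y_5=4
S(15/4) = -30159/85120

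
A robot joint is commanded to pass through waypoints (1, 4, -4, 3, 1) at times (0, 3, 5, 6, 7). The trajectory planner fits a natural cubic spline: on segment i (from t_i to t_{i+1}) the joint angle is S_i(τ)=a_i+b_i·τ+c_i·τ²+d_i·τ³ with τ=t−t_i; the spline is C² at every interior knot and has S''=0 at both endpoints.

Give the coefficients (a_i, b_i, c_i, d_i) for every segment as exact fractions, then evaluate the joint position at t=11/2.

  seg 0: a=1 b=877/214 c=0 d=-221/642
  seg 1: a=4 b=-556/107 c=-663/214 d=791/428
  seg 2: a=-4 b=491/107 c=855/107 d=-597/107
  seg 3: a=3 b=410/107 c=-936/107 d=312/107
S(11/2) = -347/856

Δ: Δ0=1, Δ1=-4, Δ2=7, Δ3=-2
row 1: diag=10, rhs=-30; c'=1/5, d'=-3
row 2: denom=6−2·1/5=28/5; d'=(66−2·-3)/(28/5)=90/7
row 3: denom=4−1·5/28=107/28; d'=(-54−1·90/7)/(107/28)=-1872/107
back: M3=-1872/107
back: M2=90/7−5/28·-1872/107=1710/107
back: M1=-3−1/5·1710/107=-663/107
M: M0=0, M1=-663/107, M2=1710/107, M3=-1872/107, M4=0
seg 0: a=1, c=M0/2=0, d=(M1−M0)/(6·3)=-221/642, b=Δ0−h0·(2M0+M1)/6=877/214
seg 1: a=4, c=M1/2=-663/214, d=(M2−M1)/(6·2)=791/428, b=Δ1−h1·(2M1+M2)/6=-556/107
seg 2: a=-4, c=M2/2=855/107, d=(M3−M2)/(6·1)=-597/107, b=Δ2−h2·(2M2+M3)/6=491/107
seg 3: a=3, c=M3/2=-936/107, d=(M4−M3)/(6·1)=312/107, b=Δ3−h3·(2M3+M4)/6=410/107
t_q=11/2 → seg 2, τ=1/2; S=-4+491/107·τ+855/107·τ²+-597/107·τ³=-347/856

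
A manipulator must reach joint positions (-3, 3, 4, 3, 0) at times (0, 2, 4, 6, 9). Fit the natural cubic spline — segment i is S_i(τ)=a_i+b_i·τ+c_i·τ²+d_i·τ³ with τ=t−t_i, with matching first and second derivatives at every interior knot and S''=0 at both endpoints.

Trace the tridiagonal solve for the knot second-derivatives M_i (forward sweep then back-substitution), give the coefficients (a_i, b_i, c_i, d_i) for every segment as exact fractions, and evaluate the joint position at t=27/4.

Δ: Δ0=3, Δ1=1/2, Δ2=-1/2, Δ3=-1
row 1: diag=8, rhs=-15; c'=1/4, d'=-15/8
row 2: denom=8−2·1/4=15/2; d'=(-6−2·-15/8)/(15/2)=-3/10
row 3: denom=10−2·4/15=142/15; d'=(-3−2·-3/10)/(142/15)=-18/71
back: M3=-18/71
back: M2=-3/10−4/15·-18/71=-33/142
back: M1=-15/8−1/4·-33/142=-129/71
M: M0=0, M1=-129/71, M2=-33/142, M3=-18/71, M4=0
seg 0: a=-3, c=M0/2=0, d=(M1−M0)/(6·2)=-43/284, b=Δ0−h0·(2M0+M1)/6=256/71
seg 1: a=3, c=M1/2=-129/142, d=(M2−M1)/(6·2)=75/568, b=Δ1−h1·(2M1+M2)/6=127/71
seg 2: a=4, c=M2/2=-33/284, d=(M3−M2)/(6·2)=-1/568, b=Δ2−h2·(2M2+M3)/6=-37/142
seg 3: a=3, c=M3/2=-9/71, d=(M4−M3)/(6·3)=1/71, b=Δ3−h3·(2M3+M4)/6=-53/71
t_q=27/4 → seg 3, τ=3/4; S=3+-53/71·τ+-9/71·τ²+1/71·τ³=10791/4544

  seg 0: a=-3 b=256/71 c=0 d=-43/284
  seg 1: a=3 b=127/71 c=-129/142 d=75/568
  seg 2: a=4 b=-37/142 c=-33/284 d=-1/568
  seg 3: a=3 b=-53/71 c=-9/71 d=1/71
S(27/4) = 10791/4544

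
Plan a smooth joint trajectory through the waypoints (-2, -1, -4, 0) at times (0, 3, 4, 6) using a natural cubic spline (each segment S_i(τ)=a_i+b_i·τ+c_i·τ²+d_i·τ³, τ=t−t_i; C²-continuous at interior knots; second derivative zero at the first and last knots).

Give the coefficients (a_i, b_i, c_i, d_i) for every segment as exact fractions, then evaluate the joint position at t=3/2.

Δ: Δ0=1/3, Δ1=-3, Δ2=2
row 1: diag=8, rhs=-20; c'=1/8, d'=-5/2
row 2: denom=6−1·1/8=47/8; d'=(30−1·-5/2)/(47/8)=260/47
back: M2=260/47
back: M1=-5/2−1/8·260/47=-150/47
M: M0=0, M1=-150/47, M2=260/47, M3=0
seg 0: a=-2, c=M0/2=0, d=(M1−M0)/(6·3)=-25/141, b=Δ0−h0·(2M0+M1)/6=272/141
seg 1: a=-1, c=M1/2=-75/47, d=(M2−M1)/(6·1)=205/141, b=Δ1−h1·(2M1+M2)/6=-403/141
seg 2: a=-4, c=M2/2=130/47, d=(M3−M2)/(6·2)=-65/141, b=Δ2−h2·(2M2+M3)/6=-238/141
t_q=3/2 → seg 0, τ=3/2; S=-2+272/141·τ+0·τ²+-25/141·τ³=111/376

  seg 0: a=-2 b=272/141 c=0 d=-25/141
  seg 1: a=-1 b=-403/141 c=-75/47 d=205/141
  seg 2: a=-4 b=-238/141 c=130/47 d=-65/141
S(3/2) = 111/376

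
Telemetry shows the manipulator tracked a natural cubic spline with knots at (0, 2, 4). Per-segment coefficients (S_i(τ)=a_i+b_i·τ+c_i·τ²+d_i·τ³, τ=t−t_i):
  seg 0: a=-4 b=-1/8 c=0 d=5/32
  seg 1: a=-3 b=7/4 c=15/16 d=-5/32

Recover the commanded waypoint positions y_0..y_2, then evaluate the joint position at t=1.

y_0=-4 y_1=-3 y_2=3
S(1) = -127/32

y_0 = S_0(0) = a_0 = -4
y_1 = S_1(0) = a_1 = -3
y_2 = S_1(2) = 3
t_q=1 is in segment 0 (τ=1); S_0(τ)=-127/32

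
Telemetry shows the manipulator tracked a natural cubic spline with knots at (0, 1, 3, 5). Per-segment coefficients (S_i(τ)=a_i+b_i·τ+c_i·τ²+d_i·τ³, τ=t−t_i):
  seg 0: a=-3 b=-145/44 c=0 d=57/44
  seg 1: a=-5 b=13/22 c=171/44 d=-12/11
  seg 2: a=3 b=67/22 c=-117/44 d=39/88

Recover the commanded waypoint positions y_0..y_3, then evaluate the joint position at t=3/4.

y_0 = S_0(0) = a_0 = -3
y_1 = S_1(0) = a_1 = -5
y_2 = S_2(0) = a_2 = 3
y_3 = S_2(2) = 2
t_q=3/4 is in segment 0 (τ=3/4); S_0(τ)=-13869/2816

y_0=-3 y_1=-5 y_2=3 y_3=2
S(3/4) = -13869/2816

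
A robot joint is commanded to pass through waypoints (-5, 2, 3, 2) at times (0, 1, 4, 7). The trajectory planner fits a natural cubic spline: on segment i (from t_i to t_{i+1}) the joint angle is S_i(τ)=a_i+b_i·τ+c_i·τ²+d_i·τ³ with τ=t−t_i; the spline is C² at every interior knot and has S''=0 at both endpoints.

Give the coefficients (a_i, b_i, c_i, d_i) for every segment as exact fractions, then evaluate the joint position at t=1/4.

  seg 0: a=-5 b=229/29 c=0 d=-26/29
  seg 1: a=2 b=151/29 c=-78/29 d=278/783
  seg 2: a=3 b=-39/29 c=44/87 d=-44/783
S(1/4) = -2821/928

Δ: Δ0=7, Δ1=1/3, Δ2=-1/3
row 1: diag=8, rhs=-40; c'=3/8, d'=-5
row 2: denom=12−3·3/8=87/8; d'=(-4−3·-5)/(87/8)=88/87
back: M2=88/87
back: M1=-5−3/8·88/87=-156/29
M: M0=0, M1=-156/29, M2=88/87, M3=0
seg 0: a=-5, c=M0/2=0, d=(M1−M0)/(6·1)=-26/29, b=Δ0−h0·(2M0+M1)/6=229/29
seg 1: a=2, c=M1/2=-78/29, d=(M2−M1)/(6·3)=278/783, b=Δ1−h1·(2M1+M2)/6=151/29
seg 2: a=3, c=M2/2=44/87, d=(M3−M2)/(6·3)=-44/783, b=Δ2−h2·(2M2+M3)/6=-39/29
t_q=1/4 → seg 0, τ=1/4; S=-5+229/29·τ+0·τ²+-26/29·τ³=-2821/928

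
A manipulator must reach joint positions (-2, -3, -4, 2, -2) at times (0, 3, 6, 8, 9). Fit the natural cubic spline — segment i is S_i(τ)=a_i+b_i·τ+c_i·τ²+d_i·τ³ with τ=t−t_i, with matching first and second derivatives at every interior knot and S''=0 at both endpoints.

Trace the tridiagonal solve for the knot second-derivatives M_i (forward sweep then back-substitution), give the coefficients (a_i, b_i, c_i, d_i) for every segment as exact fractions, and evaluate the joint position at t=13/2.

Δ: Δ0=-1/3, Δ1=-1/3, Δ2=3, Δ3=-4
row 1: diag=12, rhs=0; c'=1/4, d'=0
row 2: denom=10−3·1/4=37/4; d'=(20−3·0)/(37/4)=80/37
row 3: denom=6−2·8/37=206/37; d'=(-42−2·80/37)/(206/37)=-857/103
back: M3=-857/103
back: M2=80/37−8/37·-857/103=408/103
back: M1=0−1/4·408/103=-102/103
M: M0=0, M1=-102/103, M2=408/103, M3=-857/103, M4=0
seg 0: a=-2, c=M0/2=0, d=(M1−M0)/(6·3)=-17/309, b=Δ0−h0·(2M0+M1)/6=50/309
seg 1: a=-3, c=M1/2=-51/103, d=(M2−M1)/(6·3)=85/309, b=Δ1−h1·(2M1+M2)/6=-409/309
seg 2: a=-4, c=M2/2=204/103, d=(M3−M2)/(6·2)=-1265/1236, b=Δ2−h2·(2M2+M3)/6=968/309
seg 3: a=2, c=M3/2=-857/206, d=(M4−M3)/(6·1)=857/618, b=Δ3−h3·(2M3+M4)/6=-379/309
t_q=13/2 → seg 2, τ=1/2; S=-4+968/309·τ+204/103·τ²+-1265/1236·τ³=-6811/3296

  seg 0: a=-2 b=50/309 c=0 d=-17/309
  seg 1: a=-3 b=-409/309 c=-51/103 d=85/309
  seg 2: a=-4 b=968/309 c=204/103 d=-1265/1236
  seg 3: a=2 b=-379/309 c=-857/206 d=857/618
S(13/2) = -6811/3296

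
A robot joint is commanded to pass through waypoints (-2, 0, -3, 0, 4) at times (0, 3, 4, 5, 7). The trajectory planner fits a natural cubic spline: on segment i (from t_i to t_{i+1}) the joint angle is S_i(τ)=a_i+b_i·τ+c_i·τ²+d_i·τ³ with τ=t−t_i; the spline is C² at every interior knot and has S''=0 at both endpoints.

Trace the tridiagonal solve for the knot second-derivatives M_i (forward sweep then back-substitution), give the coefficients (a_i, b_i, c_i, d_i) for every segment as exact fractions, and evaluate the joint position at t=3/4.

  seg 0: a=-2 b=724/267 c=0 d=-182/801
  seg 1: a=0 b=-914/267 c=-182/89 d=659/267
  seg 2: a=-3 b=-29/267 c=477/89 d=-601/267
  seg 3: a=0 b=1030/267 c=-124/89 d=62/267
S(3/4) = -177/2848

Δ: Δ0=2/3, Δ1=-3, Δ2=3, Δ3=2
row 1: diag=8, rhs=-22; c'=1/8, d'=-11/4
row 2: denom=4−1·1/8=31/8; d'=(36−1·-11/4)/(31/8)=10
row 3: denom=6−1·8/31=178/31; d'=(-6−1·10)/(178/31)=-248/89
back: M3=-248/89
back: M2=10−8/31·-248/89=954/89
back: M1=-11/4−1/8·954/89=-364/89
M: M0=0, M1=-364/89, M2=954/89, M3=-248/89, M4=0
seg 0: a=-2, c=M0/2=0, d=(M1−M0)/(6·3)=-182/801, b=Δ0−h0·(2M0+M1)/6=724/267
seg 1: a=0, c=M1/2=-182/89, d=(M2−M1)/(6·1)=659/267, b=Δ1−h1·(2M1+M2)/6=-914/267
seg 2: a=-3, c=M2/2=477/89, d=(M3−M2)/(6·1)=-601/267, b=Δ2−h2·(2M2+M3)/6=-29/267
seg 3: a=0, c=M3/2=-124/89, d=(M4−M3)/(6·2)=62/267, b=Δ3−h3·(2M3+M4)/6=1030/267
t_q=3/4 → seg 0, τ=3/4; S=-2+724/267·τ+0·τ²+-182/801·τ³=-177/2848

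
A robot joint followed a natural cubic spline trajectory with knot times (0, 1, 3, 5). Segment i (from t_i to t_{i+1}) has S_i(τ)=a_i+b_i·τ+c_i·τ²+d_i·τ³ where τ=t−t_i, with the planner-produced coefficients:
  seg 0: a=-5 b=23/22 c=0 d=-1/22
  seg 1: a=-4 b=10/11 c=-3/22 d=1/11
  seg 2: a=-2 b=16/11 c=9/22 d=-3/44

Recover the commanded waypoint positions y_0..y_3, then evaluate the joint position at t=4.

y_0 = S_0(0) = a_0 = -5
y_1 = S_1(0) = a_1 = -4
y_2 = S_2(0) = a_2 = -2
y_3 = S_2(2) = 2
t_q=4 is in segment 2 (τ=1); S_2(τ)=-9/44

y_0=-5 y_1=-4 y_2=-2 y_3=2
S(4) = -9/44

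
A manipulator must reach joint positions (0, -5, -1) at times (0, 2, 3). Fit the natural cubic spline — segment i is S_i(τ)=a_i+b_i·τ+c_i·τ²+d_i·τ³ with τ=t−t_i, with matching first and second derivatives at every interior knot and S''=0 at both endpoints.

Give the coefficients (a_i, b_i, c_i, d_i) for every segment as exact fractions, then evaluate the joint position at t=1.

Δ: Δ0=-5/2, Δ1=4
row 1: diag=6, rhs=39; c'=1/6, d'=13/2
back: M1=13/2
M: M0=0, M1=13/2, M2=0
seg 0: a=0, c=M0/2=0, d=(M1−M0)/(6·2)=13/24, b=Δ0−h0·(2M0+M1)/6=-14/3
seg 1: a=-5, c=M1/2=13/4, d=(M2−M1)/(6·1)=-13/12, b=Δ1−h1·(2M1+M2)/6=11/6
t_q=1 → seg 0, τ=1; S=0+-14/3·τ+0·τ²+13/24·τ³=-33/8

  seg 0: a=0 b=-14/3 c=0 d=13/24
  seg 1: a=-5 b=11/6 c=13/4 d=-13/12
S(1) = -33/8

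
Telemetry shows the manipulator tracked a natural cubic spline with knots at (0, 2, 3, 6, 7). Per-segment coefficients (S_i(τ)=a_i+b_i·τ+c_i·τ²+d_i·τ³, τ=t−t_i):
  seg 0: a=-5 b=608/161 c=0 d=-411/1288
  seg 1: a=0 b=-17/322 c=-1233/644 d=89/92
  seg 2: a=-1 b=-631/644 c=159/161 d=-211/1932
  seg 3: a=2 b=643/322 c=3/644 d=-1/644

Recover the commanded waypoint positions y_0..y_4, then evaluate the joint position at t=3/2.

y_0=-5 y_1=0 y_2=-1 y_3=2 y_4=4
S(3/2) = -607/1472

y_0 = S_0(0) = a_0 = -5
y_1 = S_1(0) = a_1 = 0
y_2 = S_2(0) = a_2 = -1
y_3 = S_3(0) = a_3 = 2
y_4 = S_3(1) = 4
t_q=3/2 is in segment 0 (τ=3/2); S_0(τ)=-607/1472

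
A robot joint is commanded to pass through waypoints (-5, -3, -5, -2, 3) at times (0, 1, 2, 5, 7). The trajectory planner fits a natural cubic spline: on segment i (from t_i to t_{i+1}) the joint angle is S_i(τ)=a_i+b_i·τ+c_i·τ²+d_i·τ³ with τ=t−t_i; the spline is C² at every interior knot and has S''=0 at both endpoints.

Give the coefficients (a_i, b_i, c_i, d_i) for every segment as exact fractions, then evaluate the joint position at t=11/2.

  seg 0: a=-5 b=1715/548 c=0 d=-619/548
  seg 1: a=-3 b=-71/274 c=-1857/548 d=903/548
  seg 2: a=-5 b=-1147/548 c=213/137 d=-287/1644
  seg 3: a=-2 b=691/274 c=-9/548 d=3/1096
S(11/2) = -6513/8768

Δ: Δ0=2, Δ1=-2, Δ2=1, Δ3=5/2
row 1: diag=4, rhs=-24; c'=1/4, d'=-6
row 2: denom=8−1·1/4=31/4; d'=(18−1·-6)/(31/4)=96/31
row 3: denom=10−3·12/31=274/31; d'=(9−3·96/31)/(274/31)=-9/274
back: M3=-9/274
back: M2=96/31−12/31·-9/274=426/137
back: M1=-6−1/4·426/137=-1857/274
M: M0=0, M1=-1857/274, M2=426/137, M3=-9/274, M4=0
seg 0: a=-5, c=M0/2=0, d=(M1−M0)/(6·1)=-619/548, b=Δ0−h0·(2M0+M1)/6=1715/548
seg 1: a=-3, c=M1/2=-1857/548, d=(M2−M1)/(6·1)=903/548, b=Δ1−h1·(2M1+M2)/6=-71/274
seg 2: a=-5, c=M2/2=213/137, d=(M3−M2)/(6·3)=-287/1644, b=Δ2−h2·(2M2+M3)/6=-1147/548
seg 3: a=-2, c=M3/2=-9/548, d=(M4−M3)/(6·2)=3/1096, b=Δ3−h3·(2M3+M4)/6=691/274
t_q=11/2 → seg 3, τ=1/2; S=-2+691/274·τ+-9/548·τ²+3/1096·τ³=-6513/8768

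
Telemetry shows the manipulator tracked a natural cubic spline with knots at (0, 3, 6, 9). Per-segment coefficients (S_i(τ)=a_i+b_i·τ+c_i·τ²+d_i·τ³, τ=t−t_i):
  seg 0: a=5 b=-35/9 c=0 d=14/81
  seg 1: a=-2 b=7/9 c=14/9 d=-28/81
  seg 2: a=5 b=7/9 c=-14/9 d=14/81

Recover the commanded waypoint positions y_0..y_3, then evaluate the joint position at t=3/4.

y_0=5 y_1=-2 y_2=5 y_3=-2
S(3/4) = 69/32

y_0 = S_0(0) = a_0 = 5
y_1 = S_1(0) = a_1 = -2
y_2 = S_2(0) = a_2 = 5
y_3 = S_2(3) = -2
t_q=3/4 is in segment 0 (τ=3/4); S_0(τ)=69/32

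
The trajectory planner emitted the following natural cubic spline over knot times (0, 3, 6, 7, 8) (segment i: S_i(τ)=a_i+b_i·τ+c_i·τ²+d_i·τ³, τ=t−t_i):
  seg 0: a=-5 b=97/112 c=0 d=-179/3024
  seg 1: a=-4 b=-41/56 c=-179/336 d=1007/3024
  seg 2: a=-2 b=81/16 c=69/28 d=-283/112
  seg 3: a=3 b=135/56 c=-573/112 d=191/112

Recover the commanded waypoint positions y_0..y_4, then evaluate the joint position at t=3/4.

y_0=-5 y_1=-4 y_2=-2 y_3=3 y_4=2
S(3/4) = -31363/7168

y_0 = S_0(0) = a_0 = -5
y_1 = S_1(0) = a_1 = -4
y_2 = S_2(0) = a_2 = -2
y_3 = S_3(0) = a_3 = 3
y_4 = S_3(1) = 2
t_q=3/4 is in segment 0 (τ=3/4); S_0(τ)=-31363/7168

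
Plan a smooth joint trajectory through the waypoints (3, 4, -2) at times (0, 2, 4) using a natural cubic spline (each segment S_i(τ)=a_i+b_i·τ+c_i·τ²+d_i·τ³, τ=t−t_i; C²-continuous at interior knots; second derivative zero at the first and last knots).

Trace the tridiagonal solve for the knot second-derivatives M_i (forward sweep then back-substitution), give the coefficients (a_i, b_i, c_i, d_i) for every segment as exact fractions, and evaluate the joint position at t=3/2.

Δ: Δ0=1/2, Δ1=-3
row 1: diag=8, rhs=-21; c'=1/4, d'=-21/8
back: M1=-21/8
M: M0=0, M1=-21/8, M2=0
seg 0: a=3, c=M0/2=0, d=(M1−M0)/(6·2)=-7/32, b=Δ0−h0·(2M0+M1)/6=11/8
seg 1: a=4, c=M1/2=-21/16, d=(M2−M1)/(6·2)=7/32, b=Δ1−h1·(2M1+M2)/6=-5/4
t_q=3/2 → seg 0, τ=3/2; S=3+11/8·τ+0·τ²+-7/32·τ³=1107/256

  seg 0: a=3 b=11/8 c=0 d=-7/32
  seg 1: a=4 b=-5/4 c=-21/16 d=7/32
S(3/2) = 1107/256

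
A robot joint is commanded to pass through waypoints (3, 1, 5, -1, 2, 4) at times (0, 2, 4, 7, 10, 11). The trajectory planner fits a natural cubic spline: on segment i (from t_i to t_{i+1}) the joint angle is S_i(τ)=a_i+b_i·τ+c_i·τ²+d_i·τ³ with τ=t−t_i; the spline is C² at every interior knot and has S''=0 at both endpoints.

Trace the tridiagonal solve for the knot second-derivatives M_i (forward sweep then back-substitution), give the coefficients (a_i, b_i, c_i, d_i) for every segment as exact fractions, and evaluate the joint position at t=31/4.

  seg 0: a=3 b=-1039/503 c=0 d=134/503
  seg 1: a=1 b=569/503 c=804/503 d=-1171/2012
  seg 2: a=5 b=272/503 c=-1905/1006 d=351/1006
  seg 3: a=-1 b=-1409/1006 c=627/503 d=-449/3018
  seg 4: a=2 b=1037/503 c=-93/1006 d=31/1006
S(31/4) = -90913/64384

Δ: Δ0=-1, Δ1=2, Δ2=-2, Δ3=1, Δ4=2
row 1: diag=8, rhs=18; c'=1/4, d'=9/4
row 2: denom=10−2·1/4=19/2; d'=(-24−2·9/4)/(19/2)=-3
row 3: denom=12−3·6/19=210/19; d'=(18−3·-3)/(210/19)=171/70
row 4: denom=8−3·19/70=503/70; d'=(6−3·171/70)/(503/70)=-93/503
back: M4=-93/503
back: M3=171/70−19/70·-93/503=1254/503
back: M2=-3−6/19·1254/503=-1905/503
back: M1=9/4−1/4·-1905/503=1608/503
M: M0=0, M1=1608/503, M2=-1905/503, M3=1254/503, M4=-93/503, M5=0
seg 0: a=3, c=M0/2=0, d=(M1−M0)/(6·2)=134/503, b=Δ0−h0·(2M0+M1)/6=-1039/503
seg 1: a=1, c=M1/2=804/503, d=(M2−M1)/(6·2)=-1171/2012, b=Δ1−h1·(2M1+M2)/6=569/503
seg 2: a=5, c=M2/2=-1905/1006, d=(M3−M2)/(6·3)=351/1006, b=Δ2−h2·(2M2+M3)/6=272/503
seg 3: a=-1, c=M3/2=627/503, d=(M4−M3)/(6·3)=-449/3018, b=Δ3−h3·(2M3+M4)/6=-1409/1006
seg 4: a=2, c=M4/2=-93/1006, d=(M5−M4)/(6·1)=31/1006, b=Δ4−h4·(2M4+M5)/6=1037/503
t_q=31/4 → seg 3, τ=3/4; S=-1+-1409/1006·τ+627/503·τ²+-449/3018·τ³=-90913/64384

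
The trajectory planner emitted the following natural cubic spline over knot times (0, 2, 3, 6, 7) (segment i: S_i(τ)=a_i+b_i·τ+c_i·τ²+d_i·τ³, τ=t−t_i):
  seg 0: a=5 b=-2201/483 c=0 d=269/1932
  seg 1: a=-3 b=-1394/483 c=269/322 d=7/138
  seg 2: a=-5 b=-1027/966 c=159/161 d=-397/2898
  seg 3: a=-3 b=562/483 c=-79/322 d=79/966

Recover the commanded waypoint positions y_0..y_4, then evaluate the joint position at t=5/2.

y_0=5 y_1=-3 y_2=-5 y_3=-3 y_4=-2
S(5/2) = -10891/2576

y_0 = S_0(0) = a_0 = 5
y_1 = S_1(0) = a_1 = -3
y_2 = S_2(0) = a_2 = -5
y_3 = S_3(0) = a_3 = -3
y_4 = S_3(1) = -2
t_q=5/2 is in segment 1 (τ=1/2); S_1(τ)=-10891/2576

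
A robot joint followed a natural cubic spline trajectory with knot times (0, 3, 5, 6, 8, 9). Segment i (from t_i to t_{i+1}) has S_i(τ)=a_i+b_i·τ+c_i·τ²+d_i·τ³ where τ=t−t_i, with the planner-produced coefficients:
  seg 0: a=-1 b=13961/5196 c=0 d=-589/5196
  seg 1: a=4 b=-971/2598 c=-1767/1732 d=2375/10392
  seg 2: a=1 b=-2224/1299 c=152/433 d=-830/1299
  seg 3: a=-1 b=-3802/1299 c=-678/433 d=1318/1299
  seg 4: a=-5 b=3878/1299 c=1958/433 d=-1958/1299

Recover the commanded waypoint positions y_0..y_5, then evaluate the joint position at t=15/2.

y_0=-1 y_1=4 y_2=1 y_3=-1 y_4=-5 y_5=1
S(15/2) = -9507/1732

y_0 = S_0(0) = a_0 = -1
y_1 = S_1(0) = a_1 = 4
y_2 = S_2(0) = a_2 = 1
y_3 = S_3(0) = a_3 = -1
y_4 = S_4(0) = a_4 = -5
y_5 = S_4(1) = 1
t_q=15/2 is in segment 3 (τ=3/2); S_3(τ)=-9507/1732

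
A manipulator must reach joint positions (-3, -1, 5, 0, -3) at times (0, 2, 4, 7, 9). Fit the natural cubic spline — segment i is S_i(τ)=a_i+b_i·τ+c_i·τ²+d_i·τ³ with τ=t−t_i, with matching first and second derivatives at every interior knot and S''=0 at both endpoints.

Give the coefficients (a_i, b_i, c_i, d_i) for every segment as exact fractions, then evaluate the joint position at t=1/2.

Δ: Δ0=1, Δ1=3, Δ2=-5/3, Δ3=-3/2
row 1: diag=8, rhs=12; c'=1/4, d'=3/2
row 2: denom=10−2·1/4=19/2; d'=(-28−2·3/2)/(19/2)=-62/19
row 3: denom=10−3·6/19=172/19; d'=(1−3·-62/19)/(172/19)=205/172
back: M3=205/172
back: M2=-62/19−6/19·205/172=-313/86
back: M1=3/2−1/4·-313/86=829/344
M: M0=0, M1=829/344, M2=-313/86, M3=205/172, M4=0
seg 0: a=-3, c=M0/2=0, d=(M1−M0)/(6·2)=829/4128, b=Δ0−h0·(2M0+M1)/6=203/1032
seg 1: a=-1, c=M1/2=829/688, d=(M2−M1)/(6·2)=-2081/4128, b=Δ1−h1·(2M1+M2)/6=1345/516
seg 2: a=5, c=M2/2=-313/172, d=(M3−M2)/(6·3)=277/1032, b=Δ2−h2·(2M2+M3)/6=1421/1032
seg 3: a=0, c=M3/2=205/344, d=(M4−M3)/(6·2)=-205/2064, b=Δ3−h3·(2M3+M4)/6=-296/129
t_q=1/2 → seg 0, τ=1/2; S=-3+203/1032·τ+0·τ²+829/4128·τ³=-31665/11008

  seg 0: a=-3 b=203/1032 c=0 d=829/4128
  seg 1: a=-1 b=1345/516 c=829/688 d=-2081/4128
  seg 2: a=5 b=1421/1032 c=-313/172 d=277/1032
  seg 3: a=0 b=-296/129 c=205/344 d=-205/2064
S(1/2) = -31665/11008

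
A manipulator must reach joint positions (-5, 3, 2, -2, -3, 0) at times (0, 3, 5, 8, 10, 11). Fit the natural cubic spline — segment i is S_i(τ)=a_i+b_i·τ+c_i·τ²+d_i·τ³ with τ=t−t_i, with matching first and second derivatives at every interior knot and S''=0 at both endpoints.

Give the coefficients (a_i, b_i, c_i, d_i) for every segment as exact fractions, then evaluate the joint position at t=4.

Δ: Δ0=8/3, Δ1=-1/2, Δ2=-4/3, Δ3=-1/2, Δ4=3
row 1: diag=10, rhs=-19; c'=1/5, d'=-19/10
row 2: denom=10−2·1/5=48/5; d'=(-5−2·-19/10)/(48/5)=-1/8
row 3: denom=10−3·5/16=145/16; d'=(5−3·-1/8)/(145/16)=86/145
row 4: denom=6−2·32/145=806/145; d'=(21−2·86/145)/(806/145)=221/62
back: M4=221/62
back: M3=86/145−32/145·221/62=-6/31
back: M2=-1/8−5/16·-6/31=-2/31
back: M1=-19/10−1/5·-2/31=-117/62
M: M0=0, M1=-117/62, M2=-2/31, M3=-6/31, M4=221/62, M5=0
seg 0: a=-5, c=M0/2=0, d=(M1−M0)/(6·3)=-13/124, b=Δ0−h0·(2M0+M1)/6=1343/372
seg 1: a=3, c=M1/2=-117/124, d=(M2−M1)/(6·2)=113/744, b=Δ1−h1·(2M1+M2)/6=145/186
seg 2: a=2, c=M2/2=-1/31, d=(M3−M2)/(6·3)=-2/279, b=Δ2−h2·(2M2+M3)/6=-109/93
seg 3: a=-2, c=M3/2=-3/31, d=(M4−M3)/(6·2)=233/744, b=Δ3−h3·(2M3+M4)/6=-145/93
seg 4: a=-3, c=M4/2=221/124, d=(M5−M4)/(6·1)=-221/372, b=Δ4−h4·(2M4+M5)/6=337/186
t_q=4 → seg 1, τ=1; S=3+145/186·τ+-117/124·τ²+113/744·τ³=741/248

  seg 0: a=-5 b=1343/372 c=0 d=-13/124
  seg 1: a=3 b=145/186 c=-117/124 d=113/744
  seg 2: a=2 b=-109/93 c=-1/31 d=-2/279
  seg 3: a=-2 b=-145/93 c=-3/31 d=233/744
  seg 4: a=-3 b=337/186 c=221/124 d=-221/372
S(4) = 741/248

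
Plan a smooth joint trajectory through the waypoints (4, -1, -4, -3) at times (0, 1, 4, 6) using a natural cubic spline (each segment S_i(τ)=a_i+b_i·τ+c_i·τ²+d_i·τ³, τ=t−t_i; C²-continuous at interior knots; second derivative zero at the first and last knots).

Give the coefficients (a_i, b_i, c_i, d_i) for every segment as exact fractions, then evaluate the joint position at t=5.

Δ: Δ0=-5, Δ1=-1, Δ2=1/2
row 1: diag=8, rhs=24; c'=3/8, d'=3
row 2: denom=10−3·3/8=71/8; d'=(9−3·3)/(71/8)=0
back: M2=0
back: M1=3−3/8·0=3
M: M0=0, M1=3, M2=0, M3=0
seg 0: a=4, c=M0/2=0, d=(M1−M0)/(6·1)=1/2, b=Δ0−h0·(2M0+M1)/6=-11/2
seg 1: a=-1, c=M1/2=3/2, d=(M2−M1)/(6·3)=-1/6, b=Δ1−h1·(2M1+M2)/6=-4
seg 2: a=-4, c=M2/2=0, d=(M3−M2)/(6·2)=0, b=Δ2−h2·(2M2+M3)/6=1/2
t_q=5 → seg 2, τ=1; S=-4+1/2·τ+0·τ²+0·τ³=-7/2

  seg 0: a=4 b=-11/2 c=0 d=1/2
  seg 1: a=-1 b=-4 c=3/2 d=-1/6
  seg 2: a=-4 b=1/2 c=0 d=0
S(5) = -7/2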